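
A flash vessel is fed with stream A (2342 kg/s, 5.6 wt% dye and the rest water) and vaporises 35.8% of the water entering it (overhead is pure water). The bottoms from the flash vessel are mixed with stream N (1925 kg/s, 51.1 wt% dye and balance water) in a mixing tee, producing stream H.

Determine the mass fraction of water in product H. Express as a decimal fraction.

Vapour removed = 0.358×0.944×2342 = 791.48 kg/s; concentrate = 1550.5 kg/s.
water reaching the mixer = 1419.4 (from concentrate) + 1925×0.489 = 2360.7 kg/s.
Product flow = 1550.5 + 1925 = 3475.5 kg/s; water fraction = 0.679.

0.679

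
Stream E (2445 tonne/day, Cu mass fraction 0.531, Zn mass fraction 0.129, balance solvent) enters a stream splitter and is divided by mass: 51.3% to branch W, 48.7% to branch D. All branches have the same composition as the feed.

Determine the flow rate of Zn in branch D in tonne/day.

153.6 tonne/day

Branch D total = 0.487×2445 = 1190.7 tonne/day.
Zn in D = 0.129×1190.7 = 153.6 tonne/day.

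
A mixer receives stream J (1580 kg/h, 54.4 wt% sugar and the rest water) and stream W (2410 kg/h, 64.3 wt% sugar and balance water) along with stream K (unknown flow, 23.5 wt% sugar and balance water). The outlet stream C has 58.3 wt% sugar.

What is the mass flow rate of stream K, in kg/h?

238.4 kg/h

Let K be the unknown flow. Total out = 3990 + K.
sugar balance: 2409.2 + 0.235·K = 0.583·(3990 + K)
(0.235 − 0.583)·K = 0.583×3990 − 2409.2 = -82.98
K = -82.98 / -0.348 = 238.45 kg/h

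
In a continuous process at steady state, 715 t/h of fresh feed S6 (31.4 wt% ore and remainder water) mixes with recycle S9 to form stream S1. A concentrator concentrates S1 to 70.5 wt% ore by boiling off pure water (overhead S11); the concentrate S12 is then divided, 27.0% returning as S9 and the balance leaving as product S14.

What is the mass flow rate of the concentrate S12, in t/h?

436.2 t/h

Overall ore balance (none leaves overhead): ore in fresh feed = ore in product, i.e. 715×0.314 = (1−0.270)·S12·0.705.
S12 = 224.51/(0.705×0.730) = 436.24 t/h.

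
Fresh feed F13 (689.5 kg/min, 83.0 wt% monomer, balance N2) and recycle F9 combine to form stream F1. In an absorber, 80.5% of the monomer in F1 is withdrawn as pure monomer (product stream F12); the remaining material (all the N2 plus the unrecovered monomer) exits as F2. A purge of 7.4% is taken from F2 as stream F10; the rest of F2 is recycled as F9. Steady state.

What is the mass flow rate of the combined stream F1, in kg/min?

N2 enters only via F13 and leaves only via the purge: 689.5×0.170 = 0.074×(N2 in F2), and the absorber passes all N2, so N2 in F1 = N2 in F2 = 1584 kg/min.
monomer in F1: m_A = 689.5×0.830 + (1−0.074)·(1−0.805)·m_A, so m_A = 572.28/0.8194 = 698.39 kg/min.
F1 = 698.39 + 1584 = 2282.4 kg/min.

2282 kg/min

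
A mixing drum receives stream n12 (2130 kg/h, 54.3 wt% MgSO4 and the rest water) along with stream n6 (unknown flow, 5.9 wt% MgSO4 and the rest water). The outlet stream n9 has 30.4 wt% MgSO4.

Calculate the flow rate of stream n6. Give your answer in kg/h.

Let n6 be the unknown flow. Total out = 2130 + n6.
MgSO4 balance: 1156.6 + 0.059·n6 = 0.304·(2130 + n6)
(0.059 − 0.304)·n6 = 0.304×2130 − 1156.6 = -509.07
n6 = -509.07 / -0.245 = 2077.8 kg/h

2078 kg/h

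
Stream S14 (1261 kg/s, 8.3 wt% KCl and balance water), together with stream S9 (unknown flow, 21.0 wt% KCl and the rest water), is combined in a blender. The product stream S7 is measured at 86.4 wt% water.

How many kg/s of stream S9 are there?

Let S9 be the unknown flow. Total out = 1261 + S9.
water balance: 1156.3 + 0.790·S9 = 0.864·(1261 + S9)
(0.790 − 0.864)·S9 = 0.864×1261 − 1156.3 = -66.833
S9 = -66.833 / -0.074 = 903.15 kg/s

903.1 kg/s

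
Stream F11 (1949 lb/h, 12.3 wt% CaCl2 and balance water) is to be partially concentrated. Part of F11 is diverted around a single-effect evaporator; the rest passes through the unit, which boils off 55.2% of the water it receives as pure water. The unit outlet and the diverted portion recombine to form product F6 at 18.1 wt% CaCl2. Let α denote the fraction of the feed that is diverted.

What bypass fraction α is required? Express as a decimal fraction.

0.338

All 1949×0.123 = 239.73 lb/h of CaCl2 reaches F6, so F6 = 239.73/0.181 = 1324.5 lb/h and vapour = 624.54 lb/h.
The evaporator receives (1−α)·1949 of feed at 0.877 water and removes 0.552 of that water:
0.552×0.877×(1−α)×1949 = 624.54
(1−α) = 624.54/943.52 = 0.6619;  α = 0.3381.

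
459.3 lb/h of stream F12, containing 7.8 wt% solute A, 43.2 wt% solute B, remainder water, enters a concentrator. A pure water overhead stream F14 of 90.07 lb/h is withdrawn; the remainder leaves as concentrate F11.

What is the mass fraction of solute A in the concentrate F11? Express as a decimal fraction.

solute A is not removed: 459.3×0.078 = 35.825 lb/h of solute A enters F11.
Concentrate = 459.3 − 90.07 = 369.23 lb/h.
Mass fraction = 35.825/369.23 = 0.0970.

0.0970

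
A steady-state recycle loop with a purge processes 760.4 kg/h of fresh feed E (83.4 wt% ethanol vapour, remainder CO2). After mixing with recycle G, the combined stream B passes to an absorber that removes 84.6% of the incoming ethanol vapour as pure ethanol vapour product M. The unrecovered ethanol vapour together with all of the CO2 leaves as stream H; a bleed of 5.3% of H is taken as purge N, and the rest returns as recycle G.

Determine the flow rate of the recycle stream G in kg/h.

2364 kg/h

CO2 enters only via E and leaves only via the purge: 760.4×0.166 = 0.053×(CO2 in H), and the absorber passes all CO2, so CO2 in B = CO2 in H = 2381.6 kg/h.
ethanol vapour in B: m_A = 760.4×0.834 + (1−0.053)·(1−0.846)·m_A, so m_A = 634.17/0.8542 = 742.45 kg/h.
H = (1−0.846)×742.45 + 2381.6 = 2496 kg/h.
Recycle G = (1−0.053)×2496 = 2363.7 kg/h.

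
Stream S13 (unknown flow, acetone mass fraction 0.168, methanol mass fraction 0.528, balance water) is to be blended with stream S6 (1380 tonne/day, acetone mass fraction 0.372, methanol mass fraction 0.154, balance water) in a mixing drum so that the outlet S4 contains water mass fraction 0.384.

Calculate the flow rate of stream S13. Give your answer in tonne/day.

Let S13 be the unknown flow. Total out = 1380 + S13.
water balance: 654.12 + 0.304·S13 = 0.384·(1380 + S13)
(0.304 − 0.384)·S13 = 0.384×1380 − 654.12 = -124.2
S13 = -124.2 / -0.080 = 1552.5 tonne/day

1553 tonne/day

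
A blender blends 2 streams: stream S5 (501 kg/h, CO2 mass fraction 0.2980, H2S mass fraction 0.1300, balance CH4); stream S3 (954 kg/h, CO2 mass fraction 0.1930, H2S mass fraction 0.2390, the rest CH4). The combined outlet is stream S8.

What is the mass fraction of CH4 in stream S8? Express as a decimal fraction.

0.5694

Total flow out = 501 + 954 = 1455 kg/h.
CH4 in = 501×0.572 + 954×0.568 = 828.44 kg/h.
CH4 mass fraction in S8 = 828.44/1455 = 0.5694.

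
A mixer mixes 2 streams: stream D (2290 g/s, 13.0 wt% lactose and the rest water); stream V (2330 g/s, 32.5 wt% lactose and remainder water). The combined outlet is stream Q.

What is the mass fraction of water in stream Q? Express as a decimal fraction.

Total flow out = 2290 + 2330 = 4620 g/s.
water in = 2290×0.870 + 2330×0.675 = 3565.1 g/s.
water mass fraction in Q = 3565.1/4620 = 0.7717.

0.7717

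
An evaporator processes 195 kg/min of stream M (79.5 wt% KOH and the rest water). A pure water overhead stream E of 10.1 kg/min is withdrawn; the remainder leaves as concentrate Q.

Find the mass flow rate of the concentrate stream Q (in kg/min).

184.9 kg/min

Concentrate = 195 − 10.1 = 184.9 kg/min.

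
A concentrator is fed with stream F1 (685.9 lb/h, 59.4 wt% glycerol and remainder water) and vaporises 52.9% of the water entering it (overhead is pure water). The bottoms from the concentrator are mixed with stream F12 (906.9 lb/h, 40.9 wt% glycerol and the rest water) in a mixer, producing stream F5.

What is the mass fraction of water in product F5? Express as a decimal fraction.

0.4615

Vapour removed = 0.529×0.406×685.9 = 147.31 lb/h; concentrate = 538.59 lb/h.
water reaching the mixer = 131.16 (from concentrate) + 906.9×0.591 = 667.14 lb/h.
Product flow = 538.59 + 906.9 = 1445.5 lb/h; water fraction = 0.4615.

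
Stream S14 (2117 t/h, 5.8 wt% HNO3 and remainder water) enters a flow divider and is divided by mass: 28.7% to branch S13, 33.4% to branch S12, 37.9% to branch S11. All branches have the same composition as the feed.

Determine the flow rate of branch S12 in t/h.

707.1 t/h

Branch S12 flow = 0.334×2117 = 707.08 t/h.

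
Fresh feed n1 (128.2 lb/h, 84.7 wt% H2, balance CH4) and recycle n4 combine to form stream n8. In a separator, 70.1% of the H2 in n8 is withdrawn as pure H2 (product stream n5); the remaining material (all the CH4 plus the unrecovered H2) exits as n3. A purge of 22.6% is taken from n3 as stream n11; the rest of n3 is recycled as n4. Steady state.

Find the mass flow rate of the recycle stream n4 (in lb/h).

CH4 enters only via n1 and leaves only via the purge: 128.2×0.153 = 0.226×(CH4 in n3), and the separator passes all CH4, so CH4 in n8 = CH4 in n3 = 86.79 lb/h.
H2 in n8: m_A = 128.2×0.847 + (1−0.226)·(1−0.701)·m_A, so m_A = 108.59/0.7686 = 141.28 lb/h.
n3 = (1−0.701)×141.28 + 86.79 = 129.03 lb/h.
Recycle n4 = (1−0.226)×129.03 = 99.872 lb/h.

99.87 lb/h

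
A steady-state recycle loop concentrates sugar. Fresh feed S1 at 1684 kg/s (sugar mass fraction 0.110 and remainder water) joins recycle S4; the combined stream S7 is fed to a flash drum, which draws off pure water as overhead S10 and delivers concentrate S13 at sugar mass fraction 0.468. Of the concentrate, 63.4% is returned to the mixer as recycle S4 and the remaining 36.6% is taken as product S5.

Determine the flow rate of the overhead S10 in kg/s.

1288 kg/s

Overall sugar balance (none leaves overhead): sugar in fresh feed = sugar in product, i.e. 1684×0.110 = (1−0.634)·S13·0.468.
S13 = 185.24/(0.468×0.366) = 1081.5 kg/s.
Recycle S4 = 0.634×1081.5 = 685.64 kg/s.
Combined feed S7 = 1684 + 685.64 = 2369.6 kg/s.
Overhead S10 = S7 − S13 = 2369.6 − 1081.5 = 1288.2 kg/s.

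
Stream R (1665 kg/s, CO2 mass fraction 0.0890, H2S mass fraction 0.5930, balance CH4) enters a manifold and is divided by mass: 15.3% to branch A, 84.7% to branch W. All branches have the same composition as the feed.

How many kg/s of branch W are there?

Branch W flow = 0.847×1665 = 1410.3 kg/s.

1410 kg/s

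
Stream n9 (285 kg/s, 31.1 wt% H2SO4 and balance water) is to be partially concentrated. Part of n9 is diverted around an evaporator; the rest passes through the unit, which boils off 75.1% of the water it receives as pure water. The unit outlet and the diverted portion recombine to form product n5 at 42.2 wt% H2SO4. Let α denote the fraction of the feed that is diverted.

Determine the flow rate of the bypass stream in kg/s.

All 285×0.311 = 88.635 kg/s of H2SO4 reaches n5, so n5 = 88.635/0.422 = 210.04 kg/s and vapour = 74.964 kg/s.
The evaporator receives (1−α)·285 of feed at 0.689 water and removes 0.751 of that water:
0.751×0.689×(1−α)×285 = 74.964
(1−α) = 74.964/147.47 = 0.5083;  α = 0.4917.
Bypass flow = 0.4917×285 = 140.12 kg/s.

140.1 kg/s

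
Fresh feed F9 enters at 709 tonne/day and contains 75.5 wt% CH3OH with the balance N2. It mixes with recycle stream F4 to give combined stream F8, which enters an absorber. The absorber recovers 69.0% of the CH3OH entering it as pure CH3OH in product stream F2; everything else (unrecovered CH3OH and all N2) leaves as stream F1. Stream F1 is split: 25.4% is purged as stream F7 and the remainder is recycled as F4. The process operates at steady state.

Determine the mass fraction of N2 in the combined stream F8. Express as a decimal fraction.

0.495

N2 enters only via F9 and leaves only via the purge: 709×0.245 = 0.254×(N2 in F1), and the absorber passes all N2, so N2 in F8 = N2 in F1 = 683.88 tonne/day.
CH3OH in F8: m_A = 709×0.755 + (1−0.254)·(1−0.690)·m_A, so m_A = 535.29/0.7687 = 696.33 tonne/day.
F8 = 696.33 + 683.88 = 1380.2 tonne/day.
N2 fraction in F8 = 683.88/1380.2 = 0.495.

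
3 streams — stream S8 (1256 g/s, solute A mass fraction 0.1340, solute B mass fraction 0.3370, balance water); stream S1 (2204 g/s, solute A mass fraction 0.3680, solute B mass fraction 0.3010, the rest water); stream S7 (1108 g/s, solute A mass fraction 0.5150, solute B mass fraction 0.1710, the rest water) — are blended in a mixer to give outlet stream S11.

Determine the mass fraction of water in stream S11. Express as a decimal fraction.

Total flow out = 1256 + 2204 + 1108 = 4568 g/s.
water in = 1256×0.529 + 2204×0.331 + 1108×0.314 = 1741.9 g/s.
water mass fraction in S11 = 1741.9/4568 = 0.3813.

0.3813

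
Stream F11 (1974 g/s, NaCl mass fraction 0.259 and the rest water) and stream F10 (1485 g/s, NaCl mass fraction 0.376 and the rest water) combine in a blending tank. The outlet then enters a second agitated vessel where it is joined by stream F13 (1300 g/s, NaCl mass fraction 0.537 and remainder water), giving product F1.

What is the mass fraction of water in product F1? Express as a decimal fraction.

0.629

Overall, product flow = 4759 g/s.
water in = 1974×0.741 + 1485×0.624 + 1300×0.463 = 2991.3 g/s.
water fraction in F1 = 0.629.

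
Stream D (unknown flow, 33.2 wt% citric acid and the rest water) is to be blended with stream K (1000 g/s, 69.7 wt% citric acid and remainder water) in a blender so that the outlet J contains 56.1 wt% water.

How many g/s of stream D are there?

Let D be the unknown flow. Total out = 1000 + D.
water balance: 303 + 0.668·D = 0.561·(1000 + D)
(0.668 − 0.561)·D = 0.561×1000 − 303 = 258
D = 258 / 0.107 = 2411.2 g/s

2411 g/s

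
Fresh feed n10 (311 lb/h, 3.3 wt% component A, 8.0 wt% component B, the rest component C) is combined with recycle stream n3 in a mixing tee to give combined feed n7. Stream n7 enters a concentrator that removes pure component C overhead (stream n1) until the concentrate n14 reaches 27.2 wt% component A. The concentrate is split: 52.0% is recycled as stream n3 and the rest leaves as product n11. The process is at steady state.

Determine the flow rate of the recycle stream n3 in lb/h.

40.88 lb/h

Overall component A balance (none leaves overhead): component A in fresh feed = component A in product, i.e. 311×0.033 = (1−0.520)·n14·0.272.
n14 = 10.263/(0.272×0.480) = 78.608 lb/h.
Recycle n3 = 0.520×78.608 = 40.876 lb/h.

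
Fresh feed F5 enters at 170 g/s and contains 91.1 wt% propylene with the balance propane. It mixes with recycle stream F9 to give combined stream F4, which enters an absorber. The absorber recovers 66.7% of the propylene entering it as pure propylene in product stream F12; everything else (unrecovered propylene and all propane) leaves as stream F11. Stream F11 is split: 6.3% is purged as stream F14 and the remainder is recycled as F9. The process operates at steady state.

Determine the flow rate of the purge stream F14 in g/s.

propane enters only via F5 and leaves only via the purge: 170×0.089 = 0.063×(propane in F11), and the absorber passes all propane, so propane in F4 = propane in F11 = 240.16 g/s.
propylene in F4: m_A = 170×0.911 + (1−0.063)·(1−0.667)·m_A, so m_A = 154.87/0.6880 = 225.11 g/s.
F11 = (1−0.667)×225.11 + 240.16 = 315.12 g/s.
Purge F14 = 0.063×315.12 = 19.853 g/s.

19.85 g/s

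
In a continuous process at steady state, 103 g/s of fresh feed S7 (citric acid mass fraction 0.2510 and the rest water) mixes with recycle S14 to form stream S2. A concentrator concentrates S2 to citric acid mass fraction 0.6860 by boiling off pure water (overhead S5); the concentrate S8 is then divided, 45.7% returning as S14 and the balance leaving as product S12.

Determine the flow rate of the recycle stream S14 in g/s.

31.72 g/s

Overall citric acid balance (none leaves overhead): citric acid in fresh feed = citric acid in product, i.e. 103×0.251 = (1−0.457)·S8·0.686.
S8 = 25.853/(0.686×0.543) = 69.404 g/s.
Recycle S14 = 0.457×69.404 = 31.718 g/s.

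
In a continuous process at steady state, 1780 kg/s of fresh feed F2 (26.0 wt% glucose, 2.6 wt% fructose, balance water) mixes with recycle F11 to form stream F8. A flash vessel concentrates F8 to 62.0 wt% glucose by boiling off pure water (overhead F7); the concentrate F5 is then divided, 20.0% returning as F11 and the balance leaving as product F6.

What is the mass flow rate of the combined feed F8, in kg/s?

1967 kg/s

Overall glucose balance (none leaves overhead): glucose in fresh feed = glucose in product, i.e. 1780×0.260 = (1−0.200)·F5·0.620.
F5 = 462.8/(0.620×0.800) = 933.06 kg/s.
Recycle F11 = 0.200×933.06 = 186.61 kg/s.
Combined feed F8 = 1780 + 186.61 = 1966.6 kg/s.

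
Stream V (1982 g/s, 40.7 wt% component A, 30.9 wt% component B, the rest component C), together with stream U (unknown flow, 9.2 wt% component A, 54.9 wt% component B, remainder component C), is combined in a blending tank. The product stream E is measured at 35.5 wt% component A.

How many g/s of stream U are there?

Let U be the unknown flow. Total out = 1982 + U.
component A balance: 806.67 + 0.092·U = 0.355·(1982 + U)
(0.092 − 0.355)·U = 0.355×1982 − 806.67 = -103.06
U = -103.06 / -0.263 = 391.88 g/s

391.9 g/s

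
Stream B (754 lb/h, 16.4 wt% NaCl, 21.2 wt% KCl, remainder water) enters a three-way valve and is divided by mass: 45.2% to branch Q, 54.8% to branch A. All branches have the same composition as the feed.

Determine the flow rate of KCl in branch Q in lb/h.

72.25 lb/h

Branch Q total = 0.452×754 = 340.81 lb/h.
KCl in Q = 0.212×340.81 = 72.251 lb/h.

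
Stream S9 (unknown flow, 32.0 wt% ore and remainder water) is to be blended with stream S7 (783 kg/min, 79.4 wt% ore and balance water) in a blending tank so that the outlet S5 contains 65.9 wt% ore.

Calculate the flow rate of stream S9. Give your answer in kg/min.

Let S9 be the unknown flow. Total out = 783 + S9.
ore balance: 621.7 + 0.320·S9 = 0.659·(783 + S9)
(0.320 − 0.659)·S9 = 0.659×783 − 621.7 = -105.7
S9 = -105.7 / -0.339 = 311.81 kg/min

311.8 kg/min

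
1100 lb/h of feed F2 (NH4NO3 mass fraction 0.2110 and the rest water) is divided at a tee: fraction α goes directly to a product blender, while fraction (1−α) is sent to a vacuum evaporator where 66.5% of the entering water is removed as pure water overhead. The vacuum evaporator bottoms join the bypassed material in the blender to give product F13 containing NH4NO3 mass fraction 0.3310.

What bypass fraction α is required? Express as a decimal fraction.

All 1100×0.211 = 232.1 lb/h of NH4NO3 reaches F13, so F13 = 232.1/0.331 = 701.21 lb/h and vapour = 398.79 lb/h.
The evaporator receives (1−α)·1100 of feed at 0.789 water and removes 0.665 of that water:
0.665×0.789×(1−α)×1100 = 398.79
(1−α) = 398.79/577.15 = 0.6910;  α = 0.3090.

0.309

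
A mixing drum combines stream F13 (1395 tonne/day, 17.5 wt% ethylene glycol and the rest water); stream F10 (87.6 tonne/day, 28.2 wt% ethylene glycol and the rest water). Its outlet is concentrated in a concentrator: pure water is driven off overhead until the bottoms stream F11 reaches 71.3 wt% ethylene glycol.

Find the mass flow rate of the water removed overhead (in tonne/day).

1106 tonne/day

ethylene glycol entering = 1395×0.175 + 87.6×0.282 = 268.83 tonne/day.
All ethylene glycol reports to F11, so F11 = 268.83/0.713 = 377.04 tonne/day.
Total feed = 1482.6 tonne/day; overhead = 1482.6 − 377.04 = 1105.6 tonne/day.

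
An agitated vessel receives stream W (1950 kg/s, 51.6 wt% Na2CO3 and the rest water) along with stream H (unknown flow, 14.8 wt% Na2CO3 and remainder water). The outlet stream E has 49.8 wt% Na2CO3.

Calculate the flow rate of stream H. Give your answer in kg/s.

Let H be the unknown flow. Total out = 1950 + H.
Na2CO3 balance: 1006.2 + 0.148·H = 0.498·(1950 + H)
(0.148 − 0.498)·H = 0.498×1950 − 1006.2 = -35.1
H = -35.1 / -0.350 = 100.29 kg/s

100.3 kg/s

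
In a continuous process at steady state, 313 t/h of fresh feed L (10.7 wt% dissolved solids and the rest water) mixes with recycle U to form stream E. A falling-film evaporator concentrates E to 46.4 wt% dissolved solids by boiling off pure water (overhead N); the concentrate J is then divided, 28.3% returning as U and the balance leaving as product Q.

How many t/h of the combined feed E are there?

Overall dissolved solids balance (none leaves overhead): dissolved solids in fresh feed = dissolved solids in product, i.e. 313×0.107 = (1−0.283)·J·0.464.
J = 33.491/(0.464×0.717) = 100.67 t/h.
Recycle U = 0.283×100.67 = 28.489 t/h.
Combined feed E = 313 + 28.489 = 341.49 t/h.

341.5 t/h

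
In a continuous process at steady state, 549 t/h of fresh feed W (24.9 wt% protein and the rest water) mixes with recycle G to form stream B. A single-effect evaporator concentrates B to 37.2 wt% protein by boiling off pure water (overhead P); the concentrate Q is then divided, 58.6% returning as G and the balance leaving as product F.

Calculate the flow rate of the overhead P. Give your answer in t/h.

Overall protein balance (none leaves overhead): protein in fresh feed = protein in product, i.e. 549×0.249 = (1−0.586)·Q·0.372.
Q = 136.7/(0.372×0.414) = 887.62 t/h.
Recycle G = 0.586×887.62 = 520.15 t/h.
Combined feed B = 549 + 520.15 = 1069.1 t/h.
Overhead P = B − Q = 1069.1 − 887.62 = 181.52 t/h.

181.5 t/h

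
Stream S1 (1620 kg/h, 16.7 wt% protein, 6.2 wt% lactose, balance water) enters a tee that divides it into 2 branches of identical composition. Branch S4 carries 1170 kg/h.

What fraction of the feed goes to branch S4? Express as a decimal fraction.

Fraction to S4 = 1170/1620 = 0.7222.

0.722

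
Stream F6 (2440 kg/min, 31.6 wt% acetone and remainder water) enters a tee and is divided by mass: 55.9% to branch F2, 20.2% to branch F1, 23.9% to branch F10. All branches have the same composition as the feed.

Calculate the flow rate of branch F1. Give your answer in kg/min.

492.9 kg/min

Branch F1 flow = 0.202×2440 = 492.88 kg/min.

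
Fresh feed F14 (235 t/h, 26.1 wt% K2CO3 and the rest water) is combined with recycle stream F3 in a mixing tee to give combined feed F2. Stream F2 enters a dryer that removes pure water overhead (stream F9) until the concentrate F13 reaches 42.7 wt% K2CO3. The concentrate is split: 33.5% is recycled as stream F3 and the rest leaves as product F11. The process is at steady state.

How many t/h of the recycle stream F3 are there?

Overall K2CO3 balance (none leaves overhead): K2CO3 in fresh feed = K2CO3 in product, i.e. 235×0.261 = (1−0.335)·F13·0.427.
F13 = 61.335/(0.427×0.665) = 216 t/h.
Recycle F3 = 0.335×216 = 72.361 t/h.

72.36 t/h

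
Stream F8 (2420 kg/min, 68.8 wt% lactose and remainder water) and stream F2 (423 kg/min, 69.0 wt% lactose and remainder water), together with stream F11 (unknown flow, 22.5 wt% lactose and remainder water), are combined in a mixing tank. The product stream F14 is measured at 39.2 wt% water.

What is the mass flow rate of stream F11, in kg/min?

Let F11 be the unknown flow. Total out = 2843 + F11.
water balance: 886.17 + 0.775·F11 = 0.392·(2843 + F11)
(0.775 − 0.392)·F11 = 0.392×2843 − 886.17 = 228.29
F11 = 228.29 / 0.383 = 596.05 kg/min

596 kg/min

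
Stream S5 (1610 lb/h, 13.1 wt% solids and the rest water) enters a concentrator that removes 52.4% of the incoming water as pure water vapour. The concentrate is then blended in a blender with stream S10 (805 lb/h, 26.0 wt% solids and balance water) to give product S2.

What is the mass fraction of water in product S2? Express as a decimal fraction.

0.750

Vapour removed = 0.524×0.869×1610 = 733.12 lb/h; concentrate = 876.88 lb/h.
water reaching the mixer = 665.97 (from concentrate) + 805×0.740 = 1261.7 lb/h.
Product flow = 876.88 + 805 = 1681.9 lb/h; water fraction = 0.750.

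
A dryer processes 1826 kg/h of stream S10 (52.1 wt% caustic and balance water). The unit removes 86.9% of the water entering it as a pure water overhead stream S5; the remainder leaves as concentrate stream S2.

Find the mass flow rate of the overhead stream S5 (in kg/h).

760.1 kg/h

water entering = 1826×0.479 = 874.65 kg/h; overhead removed = 0.869×874.65 = 760.07 kg/h.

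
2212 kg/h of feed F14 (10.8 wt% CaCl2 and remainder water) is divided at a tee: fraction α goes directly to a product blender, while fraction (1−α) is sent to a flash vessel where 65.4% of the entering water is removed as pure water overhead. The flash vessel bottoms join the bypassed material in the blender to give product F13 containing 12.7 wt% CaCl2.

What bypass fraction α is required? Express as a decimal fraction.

0.744

All 2212×0.108 = 238.9 kg/h of CaCl2 reaches F13, so F13 = 238.9/0.127 = 1881.1 kg/h and vapour = 330.93 kg/h.
The evaporator receives (1−α)·2212 of feed at 0.892 water and removes 0.654 of that water:
0.654×0.892×(1−α)×2212 = 330.93
(1−α) = 330.93/1290.4 = 0.2565;  α = 0.7435.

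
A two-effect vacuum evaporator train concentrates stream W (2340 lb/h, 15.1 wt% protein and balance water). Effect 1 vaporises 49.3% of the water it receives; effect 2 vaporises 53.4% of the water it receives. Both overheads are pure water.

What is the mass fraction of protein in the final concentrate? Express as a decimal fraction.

water in feed = 2340×0.849 = 1986.7 lb/h.
After stage 1: water left = (1−0.493)×1986.7 = 1007.2; stream total = 1360.6 lb/h.
After stage 2: water left = (1−0.534)×1007.2 = 469.37; final concentrate = 822.71 lb/h.
protein fraction = 353.34/822.71 = 0.429.

0.429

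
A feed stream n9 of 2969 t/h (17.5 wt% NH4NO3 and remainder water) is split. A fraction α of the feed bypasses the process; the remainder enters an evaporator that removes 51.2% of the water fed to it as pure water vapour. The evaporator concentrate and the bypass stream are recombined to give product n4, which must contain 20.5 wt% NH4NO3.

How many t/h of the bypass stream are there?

All 2969×0.175 = 519.57 t/h of NH4NO3 reaches n4, so n4 = 519.57/0.205 = 2534.5 t/h and vapour = 434.49 t/h.
The evaporator receives (1−α)·2969 of feed at 0.825 water and removes 0.512 of that water:
0.512×0.825×(1−α)×2969 = 434.49
(1−α) = 434.49/1254.1 = 0.3465;  α = 0.6535.
Bypass flow = 0.6535×2969 = 1940.4 t/h.

1940 t/h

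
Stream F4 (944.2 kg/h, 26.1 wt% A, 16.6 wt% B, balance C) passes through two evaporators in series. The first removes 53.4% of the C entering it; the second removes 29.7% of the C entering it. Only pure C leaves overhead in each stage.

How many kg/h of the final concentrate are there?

C in feed = 944.2×0.573 = 541.03 kg/h.
After stage 1: C left = (1−0.534)×541.03 = 252.12; stream total = 655.29 kg/h.
After stage 2: C left = (1−0.297)×252.12 = 177.24; final concentrate = 580.41 kg/h.

580.4 kg/h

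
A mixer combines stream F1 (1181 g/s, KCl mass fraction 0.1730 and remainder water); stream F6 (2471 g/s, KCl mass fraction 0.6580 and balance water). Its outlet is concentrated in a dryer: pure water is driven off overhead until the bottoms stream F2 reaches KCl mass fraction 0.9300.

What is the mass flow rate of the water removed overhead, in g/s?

1684 g/s

KCl entering = 1181×0.173 + 2471×0.658 = 1830.2 g/s.
All KCl reports to F2, so F2 = 1830.2/0.930 = 1968 g/s.
Total feed = 3652 g/s; overhead = 3652 − 1968 = 1684 g/s.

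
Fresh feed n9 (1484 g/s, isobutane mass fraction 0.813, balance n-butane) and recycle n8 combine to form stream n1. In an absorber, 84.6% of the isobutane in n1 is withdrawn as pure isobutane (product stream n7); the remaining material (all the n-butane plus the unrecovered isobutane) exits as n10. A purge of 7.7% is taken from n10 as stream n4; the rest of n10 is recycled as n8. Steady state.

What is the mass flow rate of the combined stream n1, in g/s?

n-butane enters only via n9 and leaves only via the purge: 1484×0.187 = 0.077×(n-butane in n10), and the absorber passes all n-butane, so n-butane in n1 = n-butane in n10 = 3604 g/s.
isobutane in n1: m_A = 1484×0.813 + (1−0.077)·(1−0.846)·m_A, so m_A = 1206.5/0.8579 = 1406.4 g/s.
n1 = 1406.4 + 3604 = 5010.4 g/s.

5010 g/s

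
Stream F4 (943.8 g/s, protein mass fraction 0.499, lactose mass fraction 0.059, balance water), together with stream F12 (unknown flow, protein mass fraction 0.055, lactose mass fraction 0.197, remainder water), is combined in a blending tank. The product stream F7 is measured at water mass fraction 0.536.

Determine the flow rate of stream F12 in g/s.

418.5 g/s

Let F12 be the unknown flow. Total out = 943.8 + F12.
water balance: 417.16 + 0.748·F12 = 0.536·(943.8 + F12)
(0.748 − 0.536)·F12 = 0.536×943.8 − 417.16 = 88.717
F12 = 88.717 / 0.212 = 418.48 g/s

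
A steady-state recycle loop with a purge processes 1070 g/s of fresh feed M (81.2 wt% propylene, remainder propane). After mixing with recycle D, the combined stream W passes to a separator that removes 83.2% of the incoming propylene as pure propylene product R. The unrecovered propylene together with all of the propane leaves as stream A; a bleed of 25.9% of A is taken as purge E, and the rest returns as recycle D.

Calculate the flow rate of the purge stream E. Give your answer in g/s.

244.3 g/s

propane enters only via M and leaves only via the purge: 1070×0.188 = 0.259×(propane in A), and the separator passes all propane, so propane in W = propane in A = 776.68 g/s.
propylene in W: m_A = 1070×0.812 + (1−0.259)·(1−0.832)·m_A, so m_A = 868.84/0.8755 = 992.38 g/s.
A = (1−0.832)×992.38 + 776.68 = 943.4 g/s.
Purge E = 0.259×943.4 = 244.34 g/s.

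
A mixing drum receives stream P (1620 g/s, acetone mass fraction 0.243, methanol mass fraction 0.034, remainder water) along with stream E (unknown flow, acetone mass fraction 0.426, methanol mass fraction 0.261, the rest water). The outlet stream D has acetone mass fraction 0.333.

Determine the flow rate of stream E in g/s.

1568 g/s

Let E be the unknown flow. Total out = 1620 + E.
acetone balance: 393.66 + 0.426·E = 0.333·(1620 + E)
(0.426 − 0.333)·E = 0.333×1620 − 393.66 = 145.8
E = 145.8 / 0.093 = 1567.7 g/s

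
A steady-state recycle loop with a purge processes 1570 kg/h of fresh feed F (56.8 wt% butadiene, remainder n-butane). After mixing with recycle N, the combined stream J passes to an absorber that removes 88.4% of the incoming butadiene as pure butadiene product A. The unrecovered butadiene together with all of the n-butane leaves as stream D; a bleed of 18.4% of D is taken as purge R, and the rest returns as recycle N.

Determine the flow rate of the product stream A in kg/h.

butadiene in J: m_A = 1570×0.568 + (1−0.184)·(1−0.884)·m_A, so m_A = 891.76/0.9053 = 985 kg/h.
Product A = 0.884×985 = 870.74 kg/h.

870.7 kg/h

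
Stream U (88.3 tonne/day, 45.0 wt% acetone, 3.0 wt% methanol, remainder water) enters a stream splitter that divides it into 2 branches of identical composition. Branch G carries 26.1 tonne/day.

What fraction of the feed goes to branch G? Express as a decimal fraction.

Fraction to G = 26.1/88.3 = 0.2956.

0.296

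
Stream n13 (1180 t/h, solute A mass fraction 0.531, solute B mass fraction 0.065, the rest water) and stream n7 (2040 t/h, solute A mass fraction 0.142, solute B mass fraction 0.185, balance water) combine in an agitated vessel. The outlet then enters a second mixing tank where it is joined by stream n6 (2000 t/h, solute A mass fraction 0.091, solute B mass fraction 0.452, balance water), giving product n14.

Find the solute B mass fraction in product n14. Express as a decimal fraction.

0.260

Overall, product flow = 5220 t/h.
solute B in = 1180×0.065 + 2040×0.185 + 2000×0.452 = 1358.1 t/h.
solute B fraction in n14 = 0.260.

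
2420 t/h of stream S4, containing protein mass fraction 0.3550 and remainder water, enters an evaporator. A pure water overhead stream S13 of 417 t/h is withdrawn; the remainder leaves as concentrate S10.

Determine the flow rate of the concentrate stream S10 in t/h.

2003 t/h

Concentrate = 2420 − 417 = 2003 t/h.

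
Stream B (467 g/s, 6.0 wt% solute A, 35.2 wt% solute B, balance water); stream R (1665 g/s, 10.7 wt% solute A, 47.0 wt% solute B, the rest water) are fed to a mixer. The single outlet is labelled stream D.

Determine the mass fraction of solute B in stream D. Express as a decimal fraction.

Total flow out = 467 + 1665 = 2132 g/s.
solute B in = 467×0.352 + 1665×0.470 = 946.93 g/s.
solute B mass fraction in D = 946.93/2132 = 0.444.

0.444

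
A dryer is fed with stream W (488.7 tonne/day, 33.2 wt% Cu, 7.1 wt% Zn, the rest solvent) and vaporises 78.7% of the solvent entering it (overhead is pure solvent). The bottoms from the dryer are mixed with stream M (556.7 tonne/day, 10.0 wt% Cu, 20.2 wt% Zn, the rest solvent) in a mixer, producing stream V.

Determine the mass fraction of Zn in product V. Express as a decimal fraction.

Vapour removed = 0.787×0.597×488.7 = 229.61 tonne/day; concentrate = 259.09 tonne/day.
Zn reaching the mixer = 34.698 (from concentrate) + 556.7×0.202 = 147.15 tonne/day.
Product flow = 259.09 + 556.7 = 815.79 tonne/day; Zn fraction = 0.180.

0.180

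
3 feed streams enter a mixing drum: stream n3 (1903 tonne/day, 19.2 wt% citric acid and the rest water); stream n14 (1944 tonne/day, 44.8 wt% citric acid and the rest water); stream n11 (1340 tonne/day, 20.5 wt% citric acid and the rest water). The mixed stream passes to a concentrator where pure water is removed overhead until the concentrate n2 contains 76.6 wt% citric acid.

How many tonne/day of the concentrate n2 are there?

1973 tonne/day

citric acid entering = 1903×0.192 + 1944×0.448 + 1340×0.205 = 1511 tonne/day.
All citric acid reports to n2, so n2 = 1511/0.766 = 1972.6 tonne/day.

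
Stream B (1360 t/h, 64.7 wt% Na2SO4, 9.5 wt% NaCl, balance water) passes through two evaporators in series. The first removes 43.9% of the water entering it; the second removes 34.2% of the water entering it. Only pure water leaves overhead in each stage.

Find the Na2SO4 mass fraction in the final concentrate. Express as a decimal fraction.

water in feed = 1360×0.258 = 350.88 t/h.
After stage 1: water left = (1−0.439)×350.88 = 196.84; stream total = 1206 t/h.
After stage 2: water left = (1−0.342)×196.84 = 129.52; final concentrate = 1138.6 t/h.
Na2SO4 fraction = 879.92/1138.6 = 0.773.

0.773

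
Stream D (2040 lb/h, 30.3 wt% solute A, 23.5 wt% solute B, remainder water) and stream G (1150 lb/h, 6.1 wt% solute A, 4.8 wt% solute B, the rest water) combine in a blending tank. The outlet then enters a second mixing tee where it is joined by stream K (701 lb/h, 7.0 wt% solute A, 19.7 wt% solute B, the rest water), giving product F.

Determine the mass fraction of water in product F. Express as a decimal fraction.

0.638

Overall, product flow = 3891 lb/h.
water in = 2040×0.462 + 1150×0.891 + 701×0.733 = 2481 lb/h.
water fraction in F = 0.638.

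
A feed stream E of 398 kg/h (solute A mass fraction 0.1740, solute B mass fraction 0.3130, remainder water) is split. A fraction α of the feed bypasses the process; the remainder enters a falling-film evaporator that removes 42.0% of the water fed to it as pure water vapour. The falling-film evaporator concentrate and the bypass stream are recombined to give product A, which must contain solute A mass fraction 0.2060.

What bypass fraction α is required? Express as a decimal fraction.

0.279

All 398×0.174 = 69.252 kg/h of solute A reaches A, so A = 69.252/0.206 = 336.17 kg/h and vapour = 61.825 kg/h.
The evaporator receives (1−α)·398 of feed at 0.513 water and removes 0.420 of that water:
0.420×0.513×(1−α)×398 = 61.825
(1−α) = 61.825/85.753 = 0.7210;  α = 0.2790.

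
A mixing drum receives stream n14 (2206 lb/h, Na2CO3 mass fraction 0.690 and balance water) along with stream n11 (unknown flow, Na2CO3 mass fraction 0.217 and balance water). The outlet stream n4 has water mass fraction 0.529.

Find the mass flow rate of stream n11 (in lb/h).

1902 lb/h

Let n11 be the unknown flow. Total out = 2206 + n11.
water balance: 683.86 + 0.783·n11 = 0.529·(2206 + n11)
(0.783 − 0.529)·n11 = 0.529×2206 − 683.86 = 483.11
n11 = 483.11 / 0.254 = 1902 lb/h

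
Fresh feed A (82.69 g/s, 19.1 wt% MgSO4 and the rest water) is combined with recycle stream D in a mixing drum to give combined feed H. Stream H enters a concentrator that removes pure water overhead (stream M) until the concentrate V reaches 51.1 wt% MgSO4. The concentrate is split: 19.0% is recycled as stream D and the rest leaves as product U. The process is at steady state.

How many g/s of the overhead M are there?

Overall MgSO4 balance (none leaves overhead): MgSO4 in fresh feed = MgSO4 in product, i.e. 82.69×0.191 = (1−0.190)·V·0.511.
V = 15.794/(0.511×0.810) = 38.158 g/s.
Recycle D = 0.190×38.158 = 7.2499 g/s.
Combined feed H = 82.69 + 7.2499 = 89.94 g/s.
Overhead M = H − V = 89.94 − 38.158 = 51.782 g/s.

51.78 g/s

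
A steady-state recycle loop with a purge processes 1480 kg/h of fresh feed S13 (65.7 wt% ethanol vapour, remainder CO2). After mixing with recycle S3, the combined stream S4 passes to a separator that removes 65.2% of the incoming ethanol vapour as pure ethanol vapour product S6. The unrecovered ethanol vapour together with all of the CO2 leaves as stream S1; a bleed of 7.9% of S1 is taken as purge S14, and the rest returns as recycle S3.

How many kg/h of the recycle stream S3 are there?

6377 kg/h

CO2 enters only via S13 and leaves only via the purge: 1480×0.343 = 0.079×(CO2 in S1), and the separator passes all CO2, so CO2 in S4 = CO2 in S1 = 6425.8 kg/h.
ethanol vapour in S4: m_A = 1480×0.657 + (1−0.079)·(1−0.652)·m_A, so m_A = 972.36/0.6795 = 1431 kg/h.
S1 = (1−0.652)×1431 + 6425.8 = 6923.8 kg/h.
Recycle S3 = (1−0.079)×6923.8 = 6376.8 kg/h.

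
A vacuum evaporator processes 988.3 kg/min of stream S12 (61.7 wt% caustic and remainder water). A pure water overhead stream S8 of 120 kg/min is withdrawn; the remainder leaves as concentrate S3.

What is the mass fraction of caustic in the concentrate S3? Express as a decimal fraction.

0.702

caustic is not removed: 988.3×0.617 = 609.78 kg/min of caustic enters S3.
Concentrate = 988.3 − 120 = 868.3 kg/min.
Mass fraction = 609.78/868.3 = 0.702.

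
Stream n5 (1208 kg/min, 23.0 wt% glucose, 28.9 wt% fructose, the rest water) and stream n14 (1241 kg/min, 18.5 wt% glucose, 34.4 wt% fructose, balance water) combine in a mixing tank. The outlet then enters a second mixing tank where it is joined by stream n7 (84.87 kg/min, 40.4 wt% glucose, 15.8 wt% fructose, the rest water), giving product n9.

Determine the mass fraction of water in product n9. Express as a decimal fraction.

Overall, product flow = 2533.9 kg/min.
water in = 1208×0.481 + 1241×0.471 + 84.87×0.438 = 1202.7 kg/min.
water fraction in n9 = 0.475.

0.475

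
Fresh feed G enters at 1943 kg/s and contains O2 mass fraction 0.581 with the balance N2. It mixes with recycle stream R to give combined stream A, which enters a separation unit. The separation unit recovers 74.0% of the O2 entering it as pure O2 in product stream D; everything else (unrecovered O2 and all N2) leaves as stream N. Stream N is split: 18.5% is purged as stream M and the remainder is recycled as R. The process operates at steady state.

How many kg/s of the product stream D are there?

1060 kg/s

O2 in A: m_A = 1943×0.581 + (1−0.185)·(1−0.740)·m_A, so m_A = 1128.9/0.7881 = 1432.4 kg/s.
Product D = 0.740×1432.4 = 1060 kg/s.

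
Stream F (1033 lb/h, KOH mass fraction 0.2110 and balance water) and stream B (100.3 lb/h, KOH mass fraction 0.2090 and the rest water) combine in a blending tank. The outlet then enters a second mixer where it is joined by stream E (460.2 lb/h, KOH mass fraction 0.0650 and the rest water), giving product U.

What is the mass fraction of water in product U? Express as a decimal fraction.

0.8313

Overall, product flow = 1593.5 lb/h.
water in = 1033×0.789 + 100.3×0.791 + 460.2×0.935 = 1324.7 lb/h.
water fraction in U = 0.8313.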